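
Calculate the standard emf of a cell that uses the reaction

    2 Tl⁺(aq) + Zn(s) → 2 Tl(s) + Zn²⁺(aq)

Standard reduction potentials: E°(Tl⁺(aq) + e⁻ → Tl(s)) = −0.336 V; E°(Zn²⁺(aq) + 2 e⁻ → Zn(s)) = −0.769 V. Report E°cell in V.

Tl⁺(aq) gains electrons, so the Tl⁺/Tl couple is the cathode; the Zn²⁺/Zn couple is the anode.
E°cell = E°(cathode) − E°(anode) = −0.336 − (−0.769) = +0.433 V.
The positive value indicates the reaction is spontaneous as written.

+0.433 V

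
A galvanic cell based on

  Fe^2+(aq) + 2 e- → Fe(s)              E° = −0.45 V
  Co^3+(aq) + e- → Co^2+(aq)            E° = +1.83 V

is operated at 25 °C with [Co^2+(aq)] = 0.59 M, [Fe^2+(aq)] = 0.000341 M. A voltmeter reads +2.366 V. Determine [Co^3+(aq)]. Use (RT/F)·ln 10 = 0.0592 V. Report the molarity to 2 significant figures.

Co³⁺/Co²⁺ is the cathode (higher E°); E°cell = +1.83 − (−0.45) = +2.28 V with n = 2.
From the Nernst equation, log Q = n(E° − E)/0.0592 = 2·(+2.28 − (+2.366))/0.0592 = −2.905.
Balancing electrons gives 2 Co^3+(aq) + Fe(s) → 2 Co^2+(aq) + Fe^2+(aq); thus Q = ([Co^2+(aq)]^2·[Fe^2+(aq)]) / [Co^3+(aq)]^2.
Solving for the unknown gives log [Co^3+(aq)] = −0.510, so [Co^3+(aq)] ≈ 0.31 M.

0.31 M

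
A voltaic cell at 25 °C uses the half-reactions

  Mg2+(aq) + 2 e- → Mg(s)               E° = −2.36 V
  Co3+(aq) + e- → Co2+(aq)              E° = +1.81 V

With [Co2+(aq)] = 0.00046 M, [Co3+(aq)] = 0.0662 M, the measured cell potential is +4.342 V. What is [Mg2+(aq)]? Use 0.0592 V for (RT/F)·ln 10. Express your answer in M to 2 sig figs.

0.032 M

With Co³⁺/Co²⁺ at the cathode and Mg²⁺/Mg at the anode, E°cell = +1.81 − (−2.36) = +4.17 V (n = 2).
From the Nernst equation, log Q = n(E° − E)/0.0592 = 2·(+4.17 − (+4.342))/0.0592 = −5.811.
Balancing electrons gives 2 Co3+(aq) + Mg(s) → 2 Co2+(aq) + Mg2+(aq); thus Q = ([Co2+(aq)]^2·[Mg2+(aq)]) / [Co3+(aq)]^2.
Substituting the known concentrations and solving, log [Mg2+(aq)] = −1.495 and [Mg2+(aq)] = 0.032 M.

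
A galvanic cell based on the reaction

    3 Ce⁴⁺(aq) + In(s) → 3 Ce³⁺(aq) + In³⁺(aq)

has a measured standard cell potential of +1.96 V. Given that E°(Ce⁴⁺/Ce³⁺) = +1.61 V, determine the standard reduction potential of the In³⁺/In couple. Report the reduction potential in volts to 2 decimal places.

In the reaction as written the Ce⁴⁺/Ce³⁺ couple is reduced (cathode) and In³⁺/In is oxidized (anode), so E°cell = E°(Ce⁴⁺/Ce³⁺) − E°(In³⁺/In).
E°(In³⁺/In) = E°(cathode) − E°cell = +1.61 − (+1.96) = −0.35 V.

−0.35 V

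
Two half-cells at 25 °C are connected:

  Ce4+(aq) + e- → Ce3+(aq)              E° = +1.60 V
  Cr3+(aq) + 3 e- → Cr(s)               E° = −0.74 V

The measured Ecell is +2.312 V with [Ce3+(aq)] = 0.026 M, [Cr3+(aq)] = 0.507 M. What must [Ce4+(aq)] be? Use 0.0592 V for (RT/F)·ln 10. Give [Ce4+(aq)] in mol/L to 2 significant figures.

0.0070 M

The Ce⁴⁺/Ce³⁺ couple has the larger reduction potential, so it is the cathode: E°cell = +1.60 − (−0.74) = +2.34 V and n = 3.
Since E = E° − (0.0592/n)·log Q, log Q = n(E° − E)/0.0592 = 1.419.
For 3 Ce4+(aq) + Cr(s) → 3 Ce3+(aq) + Cr3+(aq), the reaction quotient is Q = ([Ce3+(aq)]^3·[Cr3+(aq)]) / [Ce4+(aq)]^3.
Solving for the unknown gives log [Ce4+(aq)] = −2.156, so [Ce4+(aq)] ≈ 0.0070 M.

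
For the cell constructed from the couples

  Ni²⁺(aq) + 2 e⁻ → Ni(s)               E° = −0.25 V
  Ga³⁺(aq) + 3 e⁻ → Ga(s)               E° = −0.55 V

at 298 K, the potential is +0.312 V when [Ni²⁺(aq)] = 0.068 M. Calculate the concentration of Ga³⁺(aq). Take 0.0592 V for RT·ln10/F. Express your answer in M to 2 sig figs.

With Ni²⁺/Ni at the cathode and Ga³⁺/Ga at the anode, E°cell = −0.25 − (−0.55) = +0.30 V (n = 6).
Rearranging E = E° − (0.0592/n)·log Q gives log Q = 6(+0.30 − (+0.312))/0.0592 = −1.216.
Balancing electrons gives 3 Ni²⁺(aq) + 2 Ga(s) → 3 Ni(s) + 2 Ga³⁺(aq); thus Q = [Ga³⁺(aq)]^2 / [Ni²⁺(aq)]^3.
Substituting the known concentrations and solving, log [Ga³⁺(aq)] = −2.359 and [Ga³⁺(aq)] = 0.0044 M.

0.0044 M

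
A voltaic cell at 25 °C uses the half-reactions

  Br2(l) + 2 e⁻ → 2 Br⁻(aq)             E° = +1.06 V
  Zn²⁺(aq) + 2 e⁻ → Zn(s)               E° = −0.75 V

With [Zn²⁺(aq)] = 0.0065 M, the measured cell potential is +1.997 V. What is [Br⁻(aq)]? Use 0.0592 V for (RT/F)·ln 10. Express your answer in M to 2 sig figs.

The Br₂/Br⁻ couple has the larger reduction potential, so it is the cathode: E°cell = +1.06 − (−0.75) = +1.81 V and n = 2.
Rearranging E = E° − (0.0592/n)·log Q gives log Q = 2(+1.81 − (+1.997))/0.0592 = −6.318.
The balanced reaction is Br2(l) + Zn(s) → 2 Br⁻(aq) + Zn²⁺(aq), so Q = [Br⁻(aq)]^2·[Zn²⁺(aq)].
Substituting the known concentrations and solving, log [Br⁻(aq)] = −2.065 and [Br⁻(aq)] = 0.0086 M.

0.0086 M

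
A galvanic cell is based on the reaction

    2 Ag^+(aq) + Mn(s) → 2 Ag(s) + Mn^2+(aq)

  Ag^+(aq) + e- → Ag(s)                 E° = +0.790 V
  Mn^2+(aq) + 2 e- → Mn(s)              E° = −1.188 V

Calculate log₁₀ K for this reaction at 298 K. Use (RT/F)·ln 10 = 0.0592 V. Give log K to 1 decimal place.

The Ag⁺/Ag couple is reduced (cathode); E°cell = +0.790 − (−1.188) = +1.978 V with n = 2.
At equilibrium E = 0, so log K = nE°cell / 0.0592 = (2)(+1.978) / 0.0592 = 66.8.

log K = 66.8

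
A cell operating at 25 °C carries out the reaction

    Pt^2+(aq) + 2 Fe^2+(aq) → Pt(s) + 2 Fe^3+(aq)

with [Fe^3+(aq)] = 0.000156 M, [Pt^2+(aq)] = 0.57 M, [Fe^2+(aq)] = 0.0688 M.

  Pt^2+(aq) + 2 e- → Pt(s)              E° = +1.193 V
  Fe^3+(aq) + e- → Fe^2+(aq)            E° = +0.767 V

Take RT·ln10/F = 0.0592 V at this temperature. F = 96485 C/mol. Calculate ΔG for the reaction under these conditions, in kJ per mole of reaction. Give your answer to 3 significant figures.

−111 kJ/mol

With Pt²⁺/Pt reduced at the cathode, E°cell = +1.193 − (+0.767) = +0.426 V and n = 2.
Here Q = [Fe^3+(aq)]^2 / ([Pt^2+(aq)]·[Fe^2+(aq)]^2) = 9.02×10^−6 (log Q = −5.045), giving E = +0.426 − (0.0592/2)·(−5.045) = +0.5753 V.
Finally ΔG = −nFE = −(2)(96485 C/mol)(+0.5753 V) = −111 kJ/mol.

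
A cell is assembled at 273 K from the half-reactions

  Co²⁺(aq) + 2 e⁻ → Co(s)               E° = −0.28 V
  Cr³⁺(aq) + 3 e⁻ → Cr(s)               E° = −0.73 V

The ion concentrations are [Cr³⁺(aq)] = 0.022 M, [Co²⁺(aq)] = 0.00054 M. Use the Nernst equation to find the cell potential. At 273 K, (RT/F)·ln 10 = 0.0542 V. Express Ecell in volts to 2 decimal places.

The Co²⁺/Co couple has the more positive E°, so it is the cathode; Cr³⁺/Cr is the anode.
E°cell = E°cat − E°an = −0.28 − (−0.73) = +0.45 V; n = 6.
Balancing gives 3 Co²⁺(aq) + 2 Cr(s) → 3 Co(s) + 2 Cr³⁺(aq); hence Q = [Cr³⁺(aq)]^2 / [Co²⁺(aq)]^3 = 3.07×10^6 (log Q = 6.488).
E = E° − (0.0542/n)·log Q = +0.45 − (0.0542/6)(6.488) = +0.39 V.

+0.39 V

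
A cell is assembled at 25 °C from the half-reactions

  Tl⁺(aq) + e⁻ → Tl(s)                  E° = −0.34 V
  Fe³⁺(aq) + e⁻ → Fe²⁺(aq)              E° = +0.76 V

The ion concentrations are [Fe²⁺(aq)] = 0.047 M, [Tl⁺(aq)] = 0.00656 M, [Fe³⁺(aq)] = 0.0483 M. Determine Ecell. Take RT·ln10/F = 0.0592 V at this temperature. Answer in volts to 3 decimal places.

The Fe³⁺/Fe²⁺ couple has the more positive E°, so it is the cathode; Tl⁺/Tl is the anode.
E°cell = +0.76 − (−0.34) = +1.10 V, with n = 1 electron transferred.
For the overall reaction Fe³⁺(aq) + Tl(s) → Fe²⁺(aq) + Tl⁺(aq), Q = ([Fe²⁺(aq)]·[Tl⁺(aq)]) / [Fe³⁺(aq)] = 0.00638, giving log Q = −2.195.
Applying E = E° − (RT ln10/nF)·log Q gives +1.10 − (0.0592/1)(−2.195) = +1.230 V.

+1.230 V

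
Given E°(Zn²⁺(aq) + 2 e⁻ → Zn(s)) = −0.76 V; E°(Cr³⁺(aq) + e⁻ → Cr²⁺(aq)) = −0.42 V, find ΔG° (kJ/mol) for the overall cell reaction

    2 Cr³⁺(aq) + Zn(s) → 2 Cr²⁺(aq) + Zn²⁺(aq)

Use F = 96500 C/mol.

In the reaction as written Cr³⁺(aq) is reduced, so the Cr³⁺/Cr²⁺ couple is the cathode and Zn²⁺/Zn is the anode.
E°cell = −0.42 − (−0.76) = +0.34 V; balancing electrons gives n = 2.
ΔG° = −nFE°cell = −(2)(96500)(+0.34) J/mol = −65.6 kJ/mol.

−65.6 kJ/mol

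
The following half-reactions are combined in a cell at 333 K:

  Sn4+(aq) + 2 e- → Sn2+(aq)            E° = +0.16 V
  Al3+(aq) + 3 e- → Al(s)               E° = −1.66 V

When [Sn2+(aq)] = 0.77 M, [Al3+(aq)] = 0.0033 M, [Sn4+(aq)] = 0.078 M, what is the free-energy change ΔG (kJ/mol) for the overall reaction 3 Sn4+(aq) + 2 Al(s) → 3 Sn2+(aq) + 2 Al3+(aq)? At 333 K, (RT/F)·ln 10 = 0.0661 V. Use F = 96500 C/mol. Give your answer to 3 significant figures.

E°cell = +0.16 − (−1.66) = +1.82 V; the balanced reaction transfers n = 6 electrons.
Q = ([Sn2+(aq)]^3·[Al3+(aq)]^2) / [Sn4+(aq)]^3 = 0.0105, so log Q = −1.980 and E = +1.82 − (0.0661/6)(−1.980) = +1.8418 V.
Finally ΔG = −nFE = −(6)(96500 C/mol)(+1.8418 V) = −1070 kJ/mol.

−1070 kJ/mol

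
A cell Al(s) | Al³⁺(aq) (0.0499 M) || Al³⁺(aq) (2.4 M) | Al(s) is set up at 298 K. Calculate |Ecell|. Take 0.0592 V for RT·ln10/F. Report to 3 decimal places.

For a concentration cell E°cell = 0, since both electrodes use the same couple.
The compartment with the higher Al³⁺(aq) concentration (2.4 M) acts as the cathode; ions are reduced there and produced at the dilute (0.0499 M) anode.
With n = 3, Ecell = −(0.0592/3)·log([dilute]/[conc]) = −(0.0592/3)·log(0.0499/2.4) = +0.033 V.

0.033 V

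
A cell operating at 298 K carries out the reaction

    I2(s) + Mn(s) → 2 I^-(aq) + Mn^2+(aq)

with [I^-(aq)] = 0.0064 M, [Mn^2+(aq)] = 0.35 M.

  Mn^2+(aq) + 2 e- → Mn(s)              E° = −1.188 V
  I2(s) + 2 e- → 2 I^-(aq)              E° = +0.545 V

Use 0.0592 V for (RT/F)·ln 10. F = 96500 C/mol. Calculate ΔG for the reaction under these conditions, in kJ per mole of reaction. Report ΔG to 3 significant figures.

E°cell = +0.545 − (−1.188) = +1.733 V; the balanced reaction transfers n = 2 electrons.
The reaction quotient is [I^-(aq)]^2·[Mn^2+(aq)] = 1.43×10^−5; by Nernst, E = +1.733 − (0.0592/2)(−4.844) = +1.8764 V.
Finally ΔG = −nFE = −(2)(96500 C/mol)(+1.8764 V) = −362 kJ/mol.

−362 kJ/mol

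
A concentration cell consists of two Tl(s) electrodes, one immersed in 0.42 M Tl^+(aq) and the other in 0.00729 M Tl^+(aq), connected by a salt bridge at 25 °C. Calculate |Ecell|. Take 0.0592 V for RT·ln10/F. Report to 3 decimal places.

0.104 V

For a concentration cell E°cell = 0, since both electrodes use the same couple.
The compartment with the higher Tl^+(aq) concentration (0.42 M) acts as the cathode; ions are reduced there and produced at the dilute (0.00729 M) anode.
With n = 1, Ecell = −(0.0592/1)·log([dilute]/[conc]) = −(0.0592/1)·log(0.00729/0.42) = +0.104 V.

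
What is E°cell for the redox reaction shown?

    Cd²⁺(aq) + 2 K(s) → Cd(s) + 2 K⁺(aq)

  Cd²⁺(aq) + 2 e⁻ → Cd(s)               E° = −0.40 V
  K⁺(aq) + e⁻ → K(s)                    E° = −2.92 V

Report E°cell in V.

+2.52 V

Cd²⁺(aq) gains electrons, so the Cd²⁺/Cd couple is the cathode; the K⁺/K couple is the anode.
E°cell = E°(cathode) − E°(anode) = −0.40 − (−2.92) = +2.52 V.
The positive value indicates the reaction is spontaneous as written.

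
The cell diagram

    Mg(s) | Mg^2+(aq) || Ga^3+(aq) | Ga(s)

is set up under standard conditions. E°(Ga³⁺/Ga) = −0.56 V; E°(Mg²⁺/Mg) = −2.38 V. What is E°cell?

By convention the left-hand electrode in cell notation is the anode (oxidation) and the right-hand electrode is the cathode (reduction).
E°cell = E°(right) − E°(left) = −0.56 − (−2.38) = +1.82 V.

+1.82 V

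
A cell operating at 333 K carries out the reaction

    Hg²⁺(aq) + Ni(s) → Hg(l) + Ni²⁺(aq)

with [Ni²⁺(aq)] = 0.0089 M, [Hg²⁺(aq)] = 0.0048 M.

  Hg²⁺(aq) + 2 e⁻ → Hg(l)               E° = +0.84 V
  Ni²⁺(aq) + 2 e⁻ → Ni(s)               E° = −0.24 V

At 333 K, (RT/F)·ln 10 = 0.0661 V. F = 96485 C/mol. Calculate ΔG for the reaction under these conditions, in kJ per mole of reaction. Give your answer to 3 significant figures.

−207 kJ/mol

With Hg²⁺/Hg reduced at the cathode, E°cell = +0.84 − (−0.24) = +1.08 V and n = 2.
Here Q = [Ni²⁺(aq)] / [Hg²⁺(aq)] = 1.85 (log Q = 0.268), giving E = +1.08 − (0.0661/2)·(0.268) = +1.0711 V.
Then ΔG = −nFE = −2 × 96485 × +1.0711 J/mol = −207 kJ/mol.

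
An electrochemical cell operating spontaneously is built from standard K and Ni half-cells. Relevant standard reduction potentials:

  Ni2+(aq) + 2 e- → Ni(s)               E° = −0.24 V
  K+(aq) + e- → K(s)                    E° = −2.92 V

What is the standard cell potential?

The Ni²⁺/Ni couple has the higher E°, so Ni ion is reduced (cathode) and K is oxidized (anode).
E°cell = E°(cathode) − E°(anode) = −0.24 − (−2.92) = +2.68 V.

+2.68 V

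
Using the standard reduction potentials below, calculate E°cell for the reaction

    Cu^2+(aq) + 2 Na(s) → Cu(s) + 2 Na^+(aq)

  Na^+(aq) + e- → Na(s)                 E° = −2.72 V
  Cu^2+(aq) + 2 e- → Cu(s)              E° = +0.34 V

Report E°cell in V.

Cu^2+(aq) gains electrons, so the Cu²⁺/Cu couple is the cathode; the Na⁺/Na couple is the anode.
E°cell = E°(cathode) − E°(anode) = +0.34 − (−2.72) = +3.06 V.
The positive value indicates the reaction is spontaneous as written.

+3.06 V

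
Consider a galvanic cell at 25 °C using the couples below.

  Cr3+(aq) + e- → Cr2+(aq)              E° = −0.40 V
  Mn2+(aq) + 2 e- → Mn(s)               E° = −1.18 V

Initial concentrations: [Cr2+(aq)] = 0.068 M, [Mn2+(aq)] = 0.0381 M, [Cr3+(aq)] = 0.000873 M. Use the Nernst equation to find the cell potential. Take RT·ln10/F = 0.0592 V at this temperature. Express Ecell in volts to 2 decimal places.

Since E°(Cr³⁺/Cr²⁺) > E°(Mn²⁺/Mn), Cr³⁺/Cr²⁺ serves as the cathode.
E°cell = −0.40 − (−1.18) = +0.78 V, with n = 2 electrons transferred.
The balanced reaction is 2 Cr3+(aq) + Mn(s) → 2 Cr2+(aq) + Mn2+(aq), so Q = ([Cr2+(aq)]^2·[Mn2+(aq)]) / [Cr3+(aq)]^2 = 231 and log Q = 2.364.
By the Nernst equation, E = +0.78 − (0.0592/2)·(2.364) = +0.71 V.

+0.71 V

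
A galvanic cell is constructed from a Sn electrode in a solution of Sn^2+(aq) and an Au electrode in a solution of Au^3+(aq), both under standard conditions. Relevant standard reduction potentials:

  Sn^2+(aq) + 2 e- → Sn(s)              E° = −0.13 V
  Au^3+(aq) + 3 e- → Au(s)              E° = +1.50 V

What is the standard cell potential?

The Au³⁺/Au couple has the higher E°, so Au ion is reduced (cathode) and Sn is oxidized (anode).
E°cell = E°(cathode) − E°(anode) = +1.50 − (−0.13) = +1.63 V.

+1.63 V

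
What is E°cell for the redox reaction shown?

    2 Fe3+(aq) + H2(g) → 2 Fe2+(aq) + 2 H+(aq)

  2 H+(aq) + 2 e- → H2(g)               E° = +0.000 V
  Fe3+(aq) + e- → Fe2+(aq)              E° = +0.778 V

Fe3+(aq) gains electrons, so the Fe³⁺/Fe²⁺ couple is the cathode; the 2H⁺/H₂ couple is the anode.
E°cell = E°(cathode) − E°(anode) = +0.778 − (+0.000) = +0.778 V.

+0.778 V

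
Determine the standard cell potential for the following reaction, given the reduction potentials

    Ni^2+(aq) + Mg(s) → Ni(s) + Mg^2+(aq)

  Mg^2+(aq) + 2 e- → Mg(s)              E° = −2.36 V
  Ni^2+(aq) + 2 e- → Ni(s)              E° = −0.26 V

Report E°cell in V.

In the reaction as written, Ni^2+(aq) is reduced (cathode) and Mg^2+(aq) is produced by oxidation at the anode.
E°cell = E°(cathode) − E°(anode) = −0.26 − (−2.36) = +2.10 V.

+2.10 V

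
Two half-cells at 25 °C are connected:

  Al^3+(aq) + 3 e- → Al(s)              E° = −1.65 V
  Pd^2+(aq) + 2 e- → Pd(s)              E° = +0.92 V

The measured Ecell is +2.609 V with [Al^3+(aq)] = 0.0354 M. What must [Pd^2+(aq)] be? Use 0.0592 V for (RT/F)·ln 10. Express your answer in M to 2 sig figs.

2.2 M

The Pd²⁺/Pd couple has the larger reduction potential, so it is the cathode: E°cell = +0.92 − (−1.65) = +2.57 V and n = 6.
From the Nernst equation, log Q = n(E° − E)/0.0592 = 6·(+2.57 − (+2.609))/0.0592 = −3.953.
Balancing electrons gives 3 Pd^2+(aq) + 2 Al(s) → 3 Pd(s) + 2 Al^3+(aq); thus Q = [Al^3+(aq)]^2 / [Pd^2+(aq)]^3.
Substituting the known concentrations and solving, log [Pd^2+(aq)] = 0.350 and [Pd^2+(aq)] = 2.2 M.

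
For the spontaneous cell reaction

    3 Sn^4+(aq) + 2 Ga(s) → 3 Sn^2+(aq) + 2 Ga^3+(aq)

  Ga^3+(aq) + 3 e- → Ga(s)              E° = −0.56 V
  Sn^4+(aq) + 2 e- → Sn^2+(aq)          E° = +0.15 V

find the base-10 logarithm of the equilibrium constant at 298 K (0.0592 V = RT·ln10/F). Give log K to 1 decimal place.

The Sn⁴⁺/Sn²⁺ couple is reduced (cathode); E°cell = +0.15 − (−0.56) = +0.71 V with n = 6.
At equilibrium E = 0, so log K = nE°cell / 0.0592 = (6)(+0.71) / 0.0592 = 72.0.

log K = 72.0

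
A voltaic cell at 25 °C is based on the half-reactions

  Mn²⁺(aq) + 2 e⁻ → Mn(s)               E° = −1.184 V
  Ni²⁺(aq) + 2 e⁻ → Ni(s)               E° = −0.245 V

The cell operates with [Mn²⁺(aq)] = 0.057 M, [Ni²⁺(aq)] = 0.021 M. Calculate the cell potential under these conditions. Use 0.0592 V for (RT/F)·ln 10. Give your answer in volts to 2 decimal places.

Since E°(Ni²⁺/Ni) > E°(Mn²⁺/Mn), Ni²⁺/Ni serves as the cathode.
E°cell = E°cat − E°an = −0.245 − (−1.184) = +0.939 V; n = 2.
The balanced reaction is Ni²⁺(aq) + Mn(s) → Ni(s) + Mn²⁺(aq), so Q = [Mn²⁺(aq)] / [Ni²⁺(aq)] = 2.71 and log Q = 0.434.
By the Nernst equation, E = +0.939 − (0.0592/2)·(0.434) = +0.93 V.

+0.93 V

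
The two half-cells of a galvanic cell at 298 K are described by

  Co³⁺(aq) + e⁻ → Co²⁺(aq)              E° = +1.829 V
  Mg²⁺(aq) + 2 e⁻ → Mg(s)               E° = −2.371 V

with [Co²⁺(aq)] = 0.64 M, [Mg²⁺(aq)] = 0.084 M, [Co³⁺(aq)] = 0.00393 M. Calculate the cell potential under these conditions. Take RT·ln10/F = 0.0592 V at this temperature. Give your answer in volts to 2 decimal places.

+4.10 V

Since E°(Co³⁺/Co²⁺) > E°(Mg²⁺/Mg), Co³⁺/Co²⁺ serves as the cathode.
E°cell = E°cat − E°an = +1.829 − (−2.371) = +4.200 V; n = 2.
Balancing gives 2 Co³⁺(aq) + Mg(s) → 2 Co²⁺(aq) + Mg²⁺(aq); hence Q = ([Co²⁺(aq)]^2·[Mg²⁺(aq)]) / [Co³⁺(aq)]^2 = 2.23×10^3 (log Q = 3.348).
By the Nernst equation, E = +4.200 − (0.0592/2)·(3.348) = +4.10 V.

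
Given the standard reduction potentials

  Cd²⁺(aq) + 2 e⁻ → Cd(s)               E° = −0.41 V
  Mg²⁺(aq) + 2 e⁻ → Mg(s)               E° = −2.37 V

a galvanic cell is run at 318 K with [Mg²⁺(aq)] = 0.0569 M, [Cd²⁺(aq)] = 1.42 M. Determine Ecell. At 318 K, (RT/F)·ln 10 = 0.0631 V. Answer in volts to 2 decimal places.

Cd²⁺/Cd is reduced (cathode, E° = −0.41 V) and Mg²⁺/Mg is oxidized (anode).
E°cell = −0.41 − (−2.37) = +1.96 V, with n = 2 electrons transferred.
The balanced reaction is Cd²⁺(aq) + Mg(s) → Cd(s) + Mg²⁺(aq), so Q = [Mg²⁺(aq)] / [Cd²⁺(aq)] = 0.0401 and log Q = −1.397.
Applying E = E° − (RT ln10/nF)·log Q gives +1.96 − (0.0631/2)(−1.397) = +2.00 V.

+2.00 V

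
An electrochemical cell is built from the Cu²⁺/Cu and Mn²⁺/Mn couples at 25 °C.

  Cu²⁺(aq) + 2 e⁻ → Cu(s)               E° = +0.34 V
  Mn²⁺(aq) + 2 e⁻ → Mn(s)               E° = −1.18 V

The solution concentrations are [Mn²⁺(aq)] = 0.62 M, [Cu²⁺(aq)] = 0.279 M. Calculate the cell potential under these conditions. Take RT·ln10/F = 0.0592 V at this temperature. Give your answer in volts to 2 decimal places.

+1.51 V

Since E°(Cu²⁺/Cu) > E°(Mn²⁺/Mn), Cu²⁺/Cu serves as the cathode.
E°cell = E°cat − E°an = +0.34 − (−1.18) = +1.52 V; n = 2.
For the overall reaction Cu²⁺(aq) + Mn(s) → Cu(s) + Mn²⁺(aq), Q = [Mn²⁺(aq)] / [Cu²⁺(aq)] = 2.22, giving log Q = 0.347.
Applying E = E° − (RT ln10/nF)·log Q gives +1.52 − (0.0592/2)(0.347) = +1.51 V.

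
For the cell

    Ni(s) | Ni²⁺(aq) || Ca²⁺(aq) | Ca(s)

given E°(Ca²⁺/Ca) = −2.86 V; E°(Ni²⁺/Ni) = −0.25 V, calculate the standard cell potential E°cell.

By convention the left-hand electrode in cell notation is the anode (oxidation) and the right-hand electrode is the cathode (reduction).
E°cell = E°(right) − E°(left) = −2.86 − (−0.25) = −2.61 V.
The negative sign shows that, as written, the cell would require an external voltage to drive the reaction.

−2.61 V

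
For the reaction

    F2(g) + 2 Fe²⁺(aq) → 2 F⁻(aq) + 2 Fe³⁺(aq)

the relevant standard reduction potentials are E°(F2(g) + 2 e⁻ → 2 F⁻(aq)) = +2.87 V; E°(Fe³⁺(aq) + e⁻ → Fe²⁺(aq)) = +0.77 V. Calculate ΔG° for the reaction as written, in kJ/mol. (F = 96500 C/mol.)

In the reaction as written F2(g) is reduced, so the F₂/F⁻ couple is the cathode and Fe³⁺/Fe²⁺ is the anode.
E°cell = +2.87 − (+0.77) = +2.10 V; balancing electrons gives n = 2.
ΔG° = −nFE°cell = −(2)(96500)(+2.10) J/mol = −405 kJ/mol.

−405 kJ/mol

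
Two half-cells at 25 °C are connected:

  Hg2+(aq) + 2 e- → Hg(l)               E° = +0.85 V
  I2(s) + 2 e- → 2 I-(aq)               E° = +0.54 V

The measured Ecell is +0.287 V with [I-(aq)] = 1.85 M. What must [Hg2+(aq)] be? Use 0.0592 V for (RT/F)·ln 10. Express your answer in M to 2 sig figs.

The Hg²⁺/Hg couple has the larger reduction potential, so it is the cathode: E°cell = +0.85 − (+0.54) = +0.31 V and n = 2.
Rearranging E = E° − (0.0592/n)·log Q gives log Q = 2(+0.31 − (+0.287))/0.0592 = 0.777.
For Hg2+(aq) + 2 I-(aq) → Hg(l) + I2(s), the reaction quotient is Q = 1 / ([Hg2+(aq)]·[I-(aq)]^2).
Substituting the known concentrations and solving, log [Hg2+(aq)] = −1.311 and [Hg2+(aq)] = 0.049 M.

0.049 M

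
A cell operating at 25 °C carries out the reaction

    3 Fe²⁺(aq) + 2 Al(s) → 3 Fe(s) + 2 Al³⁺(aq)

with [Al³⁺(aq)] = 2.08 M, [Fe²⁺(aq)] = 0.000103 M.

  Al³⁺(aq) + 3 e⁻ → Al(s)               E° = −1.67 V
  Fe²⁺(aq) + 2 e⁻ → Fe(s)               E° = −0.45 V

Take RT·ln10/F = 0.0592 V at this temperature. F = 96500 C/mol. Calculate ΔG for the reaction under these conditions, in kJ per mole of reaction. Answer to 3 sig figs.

E°cell = −0.45 − (−1.67) = +1.22 V; the balanced reaction transfers n = 6 electrons.
Q = [Al³⁺(aq)]^2 / [Fe²⁺(aq)]^3 = 3.96×10^12, so log Q = 12.598 and E = +1.22 − (0.0592/6)(12.598) = +1.0957 V.
ΔG = −nFE = −(6)(96500)(+1.0957) J/mol = −634 kJ/mol.

−634 kJ/mol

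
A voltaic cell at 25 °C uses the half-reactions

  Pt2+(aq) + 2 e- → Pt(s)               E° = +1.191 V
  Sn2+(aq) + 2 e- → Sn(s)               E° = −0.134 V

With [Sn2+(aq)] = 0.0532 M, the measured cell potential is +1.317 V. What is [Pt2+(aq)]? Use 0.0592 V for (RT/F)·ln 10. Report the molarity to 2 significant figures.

0.029 M

Pt²⁺/Pt is the cathode (higher E°); E°cell = +1.191 − (−0.134) = +1.325 V with n = 2.
Rearranging E = E° − (0.0592/n)·log Q gives log Q = 2(+1.325 − (+1.317))/0.0592 = 0.270.
Balancing electrons gives Pt2+(aq) + Sn(s) → Pt(s) + Sn2+(aq); thus Q = [Sn2+(aq)] / [Pt2+(aq)].
Solving for the unknown gives log [Pt2+(aq)] = −1.544, so [Pt2+(aq)] ≈ 0.029 M.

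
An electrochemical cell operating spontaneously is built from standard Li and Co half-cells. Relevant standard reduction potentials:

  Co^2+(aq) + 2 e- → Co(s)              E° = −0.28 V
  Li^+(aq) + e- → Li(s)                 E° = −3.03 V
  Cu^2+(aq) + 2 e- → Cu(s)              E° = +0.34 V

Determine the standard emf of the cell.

+2.75 V

The Co²⁺/Co couple has the higher E°, so Co ion is reduced (cathode) and Li is oxidized (anode).
E°cell = E°(cathode) − E°(anode) = −0.28 − (−3.03) = +2.75 V.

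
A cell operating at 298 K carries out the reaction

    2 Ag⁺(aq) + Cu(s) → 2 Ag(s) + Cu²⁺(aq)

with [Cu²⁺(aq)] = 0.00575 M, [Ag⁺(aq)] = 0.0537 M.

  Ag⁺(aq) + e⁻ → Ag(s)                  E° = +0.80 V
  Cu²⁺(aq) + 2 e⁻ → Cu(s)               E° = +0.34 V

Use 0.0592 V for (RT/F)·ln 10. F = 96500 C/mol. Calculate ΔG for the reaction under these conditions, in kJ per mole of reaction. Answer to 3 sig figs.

E°cell = +0.80 − (+0.34) = +0.46 V; the balanced reaction transfers n = 2 electrons.
The reaction quotient is [Cu²⁺(aq)] / [Ag⁺(aq)]^2 = 1.99; by Nernst, E = +0.46 − (0.0592/2)(0.300) = +0.4511 V.
Finally ΔG = −nFE = −(2)(96500 C/mol)(+0.4511 V) = −87.1 kJ/mol.

−87.1 kJ/mol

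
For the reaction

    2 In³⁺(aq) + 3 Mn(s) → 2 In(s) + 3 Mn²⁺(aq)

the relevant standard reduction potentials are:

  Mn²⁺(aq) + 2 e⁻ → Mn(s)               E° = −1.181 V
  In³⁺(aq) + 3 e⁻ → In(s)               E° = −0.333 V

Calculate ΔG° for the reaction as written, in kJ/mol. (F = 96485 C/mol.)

−491 kJ/mol

In the reaction as written In³⁺(aq) is reduced, so the In³⁺/In couple is the cathode and Mn²⁺/Mn is the anode.
E°cell = −0.333 − (−1.181) = +0.848 V; balancing electrons gives n = 6.
ΔG° = −nFE°cell = −(6)(96485)(+0.848) J/mol = −491 kJ/mol.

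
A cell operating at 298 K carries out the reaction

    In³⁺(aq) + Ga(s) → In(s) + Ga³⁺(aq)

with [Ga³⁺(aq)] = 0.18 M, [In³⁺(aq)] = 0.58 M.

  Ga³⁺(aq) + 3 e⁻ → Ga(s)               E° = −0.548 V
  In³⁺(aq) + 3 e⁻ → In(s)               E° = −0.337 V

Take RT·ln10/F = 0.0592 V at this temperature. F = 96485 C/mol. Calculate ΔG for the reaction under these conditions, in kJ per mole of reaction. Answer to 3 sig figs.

E°cell = −0.337 − (−0.548) = +0.211 V; the balanced reaction transfers n = 3 electrons.
Here Q = [Ga³⁺(aq)] / [In³⁺(aq)] = 0.31 (log Q = −0.508), giving E = +0.211 − (0.0592/3)·(−0.508) = +0.2210 V.
Then ΔG = −nFE = −3 × 96485 × +0.2210 J/mol = −64.0 kJ/mol.

−64.0 kJ/mol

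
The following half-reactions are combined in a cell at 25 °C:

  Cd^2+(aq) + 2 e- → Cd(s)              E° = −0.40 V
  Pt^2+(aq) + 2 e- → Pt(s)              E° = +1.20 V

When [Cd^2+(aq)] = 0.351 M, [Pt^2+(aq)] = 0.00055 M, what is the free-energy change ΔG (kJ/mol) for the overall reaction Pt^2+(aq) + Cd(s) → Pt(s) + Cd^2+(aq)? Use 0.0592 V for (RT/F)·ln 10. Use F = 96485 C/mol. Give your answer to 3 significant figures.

With Pt²⁺/Pt reduced at the cathode, E°cell = +1.20 − (−0.40) = +1.60 V and n = 2.
Q = [Cd^2+(aq)] / [Pt^2+(aq)] = 638, so log Q = 2.805 and E = +1.60 − (0.0592/2)(2.805) = +1.5170 V.
Finally ΔG = −nFE = −(2)(96485 C/mol)(+1.5170 V) = −293 kJ/mol.

−293 kJ/mol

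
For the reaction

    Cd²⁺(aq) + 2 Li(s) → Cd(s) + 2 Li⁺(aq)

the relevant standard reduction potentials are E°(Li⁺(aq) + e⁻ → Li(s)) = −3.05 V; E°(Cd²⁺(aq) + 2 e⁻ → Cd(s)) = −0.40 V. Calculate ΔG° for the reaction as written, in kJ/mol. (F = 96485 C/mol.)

−511 kJ/mol

In the reaction as written Cd²⁺(aq) is reduced, so the Cd²⁺/Cd couple is the cathode and Li⁺/Li is the anode.
E°cell = −0.40 − (−3.05) = +2.65 V; balancing electrons gives n = 2.
ΔG° = −nFE°cell = −(2)(96485)(+2.65) J/mol = −511 kJ/mol.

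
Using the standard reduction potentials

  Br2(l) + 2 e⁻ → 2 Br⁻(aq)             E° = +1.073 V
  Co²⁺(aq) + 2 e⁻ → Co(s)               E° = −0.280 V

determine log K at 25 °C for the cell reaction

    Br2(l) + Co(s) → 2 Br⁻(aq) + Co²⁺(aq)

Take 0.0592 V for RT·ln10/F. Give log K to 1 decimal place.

log K = 45.7

The Br₂/Br⁻ couple is reduced (cathode); E°cell = +1.073 − (−0.280) = +1.353 V with n = 2.
At equilibrium E = 0, so log K = nE°cell / 0.0592 = (2)(+1.353) / 0.0592 = 45.7.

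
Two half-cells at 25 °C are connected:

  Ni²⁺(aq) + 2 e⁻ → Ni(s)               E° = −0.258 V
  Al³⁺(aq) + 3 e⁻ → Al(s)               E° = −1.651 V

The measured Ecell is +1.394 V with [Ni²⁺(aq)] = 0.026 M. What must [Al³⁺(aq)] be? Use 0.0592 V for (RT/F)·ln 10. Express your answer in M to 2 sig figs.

0.0037 M

The Ni²⁺/Ni couple has the larger reduction potential, so it is the cathode: E°cell = −0.258 − (−1.651) = +1.393 V and n = 6.
Rearranging E = E° − (0.0592/n)·log Q gives log Q = 6(+1.393 − (+1.394))/0.0592 = −0.101.
For 3 Ni²⁺(aq) + 2 Al(s) → 3 Ni(s) + 2 Al³⁺(aq), the reaction quotient is Q = [Al³⁺(aq)]^2 / [Ni²⁺(aq)]^3.
Substituting the known concentrations and solving, log [Al³⁺(aq)] = −2.428 and [Al³⁺(aq)] = 0.0037 M.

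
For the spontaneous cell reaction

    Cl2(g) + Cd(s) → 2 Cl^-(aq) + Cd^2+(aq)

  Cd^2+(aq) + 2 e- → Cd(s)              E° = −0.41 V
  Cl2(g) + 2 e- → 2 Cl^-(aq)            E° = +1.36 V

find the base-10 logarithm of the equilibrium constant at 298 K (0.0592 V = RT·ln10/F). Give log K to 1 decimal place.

The Cl₂/Cl⁻ couple is reduced (cathode); E°cell = +1.36 − (−0.41) = +1.77 V with n = 2.
At equilibrium E = 0, so log K = nE°cell / 0.0592 = (2)(+1.77) / 0.0592 = 59.8.

log K = 59.8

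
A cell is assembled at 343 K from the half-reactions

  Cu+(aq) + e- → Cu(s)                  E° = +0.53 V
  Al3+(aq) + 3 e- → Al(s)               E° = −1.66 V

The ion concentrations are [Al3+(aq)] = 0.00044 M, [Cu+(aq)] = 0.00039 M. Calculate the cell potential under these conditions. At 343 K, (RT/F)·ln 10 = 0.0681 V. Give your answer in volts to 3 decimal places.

The Cu⁺/Cu couple has the more positive E°, so it is the cathode; Al³⁺/Al is the anode.
The standard potential is +0.53 − (−1.66) = +2.19 V and the balanced reaction transfers n = 3 electrons.
The balanced reaction is 3 Cu+(aq) + Al(s) → 3 Cu(s) + Al3+(aq), so Q = [Al3+(aq)] / [Cu+(aq)]^3 = 7.42×10^6 and log Q = 6.870.
Applying E = E° − (RT ln10/nF)·log Q gives +2.19 − (0.0681/3)(6.870) = +2.034 V.

+2.034 V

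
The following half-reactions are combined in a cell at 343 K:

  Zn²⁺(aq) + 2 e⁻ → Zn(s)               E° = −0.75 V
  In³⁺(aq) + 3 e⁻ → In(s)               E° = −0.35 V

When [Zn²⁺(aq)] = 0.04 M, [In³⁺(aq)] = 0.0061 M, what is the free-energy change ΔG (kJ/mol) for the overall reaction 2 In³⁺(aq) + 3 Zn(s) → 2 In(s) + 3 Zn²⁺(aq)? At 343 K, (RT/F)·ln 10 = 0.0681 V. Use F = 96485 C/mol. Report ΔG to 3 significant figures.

E°cell = −0.35 − (−0.75) = +0.40 V; the balanced reaction transfers n = 6 electrons.
Here Q = [Zn²⁺(aq)]^3 / [In³⁺(aq)]^2 = 1.72 (log Q = 0.236), giving E = +0.40 − (0.0681/6)·(0.236) = +0.3973 V.
Finally ΔG = −nFE = −(6)(96485 C/mol)(+0.3973 V) = −230 kJ/mol.

−230 kJ/mol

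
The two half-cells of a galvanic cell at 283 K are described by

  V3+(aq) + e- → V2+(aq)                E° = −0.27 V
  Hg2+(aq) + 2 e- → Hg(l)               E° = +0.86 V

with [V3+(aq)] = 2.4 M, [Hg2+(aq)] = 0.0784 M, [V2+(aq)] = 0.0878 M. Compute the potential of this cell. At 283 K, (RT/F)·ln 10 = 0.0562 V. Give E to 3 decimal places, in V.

Since E°(Hg²⁺/Hg) > E°(V³⁺/V²⁺), Hg²⁺/Hg serves as the cathode.
E°cell = +0.86 − (−0.27) = +1.13 V, with n = 2 electrons transferred.
Balancing gives Hg2+(aq) + 2 V2+(aq) → Hg(l) + 2 V3+(aq); hence Q = [V3+(aq)]^2 / ([Hg2+(aq)]·[V2+(aq)]^2) = 9.53×10^3 (log Q = 3.979).
Applying E = E° − (RT ln10/nF)·log Q gives +1.13 − (0.0562/2)(3.979) = +1.018 V.

+1.018 V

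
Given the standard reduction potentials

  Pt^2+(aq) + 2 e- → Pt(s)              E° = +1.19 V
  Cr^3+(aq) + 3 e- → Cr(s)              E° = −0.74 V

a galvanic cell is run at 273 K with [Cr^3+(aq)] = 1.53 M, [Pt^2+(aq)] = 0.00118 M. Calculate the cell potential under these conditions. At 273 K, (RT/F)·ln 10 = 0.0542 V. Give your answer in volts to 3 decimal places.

+1.847 V

Since E°(Pt²⁺/Pt) > E°(Cr³⁺/Cr), Pt²⁺/Pt serves as the cathode.
The standard potential is +1.19 − (−0.74) = +1.93 V and the balanced reaction transfers n = 6 electrons.
Balancing gives 3 Pt^2+(aq) + 2 Cr(s) → 3 Pt(s) + 2 Cr^3+(aq); hence Q = [Cr^3+(aq)]^2 / [Pt^2+(aq)]^3 = 1.42×10^9 (log Q = 9.154).
Applying E = E° − (RT ln10/nF)·log Q gives +1.93 − (0.0542/6)(9.154) = +1.847 V.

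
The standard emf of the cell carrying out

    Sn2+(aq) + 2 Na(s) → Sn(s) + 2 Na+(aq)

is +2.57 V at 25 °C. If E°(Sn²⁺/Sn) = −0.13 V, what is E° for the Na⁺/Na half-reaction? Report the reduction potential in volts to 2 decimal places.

In the reaction as written the Sn²⁺/Sn couple is reduced (cathode) and Na⁺/Na is oxidized (anode), so E°cell = E°(Sn²⁺/Sn) − E°(Na⁺/Na).
E°(Na⁺/Na) = E°(cathode) − E°cell = −0.13 − (+2.57) = −2.70 V.

−2.70 V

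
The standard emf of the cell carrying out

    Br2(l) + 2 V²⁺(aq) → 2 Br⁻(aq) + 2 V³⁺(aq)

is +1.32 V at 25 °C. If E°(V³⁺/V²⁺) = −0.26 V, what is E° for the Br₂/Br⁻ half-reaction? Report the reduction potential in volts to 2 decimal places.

+1.06 V

In the reaction as written the Br₂/Br⁻ couple is reduced (cathode) and V³⁺/V²⁺ is oxidized (anode), so E°cell = E°(Br₂/Br⁻) − E°(V³⁺/V²⁺).
E°(Br₂/Br⁻) = E°cell + E°(anode) = +1.32 + (−0.26) = +1.06 V.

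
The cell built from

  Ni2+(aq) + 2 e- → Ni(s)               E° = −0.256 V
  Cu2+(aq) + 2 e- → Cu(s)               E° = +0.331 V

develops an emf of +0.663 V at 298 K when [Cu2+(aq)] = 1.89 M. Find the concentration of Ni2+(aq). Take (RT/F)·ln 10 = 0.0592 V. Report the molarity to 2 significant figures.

0.0051 M

With Cu²⁺/Cu at the cathode and Ni²⁺/Ni at the anode, E°cell = +0.331 − (−0.256) = +0.587 V (n = 2).
Since E = E° − (0.0592/n)·log Q, log Q = n(E° − E)/0.0592 = −2.568.
The balanced reaction is Cu2+(aq) + Ni(s) → Cu(s) + Ni2+(aq), so Q = [Ni2+(aq)] / [Cu2+(aq)].
Substituting the known concentrations and solving, log [Ni2+(aq)] = −2.292 and [Ni2+(aq)] = 0.0051 M.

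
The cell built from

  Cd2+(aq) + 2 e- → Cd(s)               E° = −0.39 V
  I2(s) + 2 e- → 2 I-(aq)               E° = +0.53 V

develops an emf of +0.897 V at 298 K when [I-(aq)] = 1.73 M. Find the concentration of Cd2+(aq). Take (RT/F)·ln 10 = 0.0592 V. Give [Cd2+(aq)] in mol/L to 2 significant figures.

I₂/I⁻ is the cathode (higher E°); E°cell = +0.53 − (−0.39) = +0.92 V with n = 2.
From the Nernst equation, log Q = n(E° − E)/0.0592 = 2·(+0.92 − (+0.897))/0.0592 = 0.777.
For I2(s) + Cd(s) → 2 I-(aq) + Cd2+(aq), the reaction quotient is Q = [I-(aq)]^2·[Cd2+(aq)].
Isolating [Cd2+(aq)] in Q = 10^{0.777} yields log [Cd2+(aq)] = 0.301, i.e. 2.0 M.

2.0 M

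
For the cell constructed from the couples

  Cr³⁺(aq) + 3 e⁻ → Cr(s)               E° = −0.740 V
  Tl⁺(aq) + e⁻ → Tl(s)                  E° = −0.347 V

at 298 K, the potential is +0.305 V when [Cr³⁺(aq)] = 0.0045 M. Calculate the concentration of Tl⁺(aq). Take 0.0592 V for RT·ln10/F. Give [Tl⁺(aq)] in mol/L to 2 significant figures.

0.0054 M

The Tl⁺/Tl couple has the larger reduction potential, so it is the cathode: E°cell = −0.347 − (−0.740) = +0.393 V and n = 3.
Since E = E° − (0.0592/n)·log Q, log Q = n(E° − E)/0.0592 = 4.459.
The balanced reaction is 3 Tl⁺(aq) + Cr(s) → 3 Tl(s) + Cr³⁺(aq), so Q = [Cr³⁺(aq)] / [Tl⁺(aq)]^3.
Solving for the unknown gives log [Tl⁺(aq)] = −2.269, so [Tl⁺(aq)] ≈ 0.0054 M.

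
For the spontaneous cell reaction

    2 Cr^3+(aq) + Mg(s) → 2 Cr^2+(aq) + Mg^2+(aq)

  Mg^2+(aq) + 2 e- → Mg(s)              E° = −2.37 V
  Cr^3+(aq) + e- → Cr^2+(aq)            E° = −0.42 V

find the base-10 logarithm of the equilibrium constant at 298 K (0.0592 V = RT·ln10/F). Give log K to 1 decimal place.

log K = 65.9

The Cr³⁺/Cr²⁺ couple is reduced (cathode); E°cell = −0.42 − (−2.37) = +1.95 V with n = 2.
At equilibrium E = 0, so log K = nE°cell / 0.0592 = (2)(+1.95) / 0.0592 = 65.9.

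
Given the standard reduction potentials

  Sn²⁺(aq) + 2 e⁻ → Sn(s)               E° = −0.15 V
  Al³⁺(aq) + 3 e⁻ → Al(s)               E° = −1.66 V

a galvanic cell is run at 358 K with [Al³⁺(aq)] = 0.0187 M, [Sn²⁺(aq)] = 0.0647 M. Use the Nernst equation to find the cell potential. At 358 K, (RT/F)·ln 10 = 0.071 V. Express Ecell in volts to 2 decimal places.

+1.51 V

The Sn²⁺/Sn couple has the more positive E°, so it is the cathode; Al³⁺/Al is the anode.
E°cell = E°cat − E°an = −0.15 − (−1.66) = +1.51 V; n = 6.
For the overall reaction 3 Sn²⁺(aq) + 2 Al(s) → 3 Sn(s) + 2 Al³⁺(aq), Q = [Al³⁺(aq)]^2 / [Sn²⁺(aq)]^3 = 1.29, giving log Q = 0.111.
E = E° − (0.071/n)·log Q = +1.51 − (0.071/6)(0.111) = +1.51 V.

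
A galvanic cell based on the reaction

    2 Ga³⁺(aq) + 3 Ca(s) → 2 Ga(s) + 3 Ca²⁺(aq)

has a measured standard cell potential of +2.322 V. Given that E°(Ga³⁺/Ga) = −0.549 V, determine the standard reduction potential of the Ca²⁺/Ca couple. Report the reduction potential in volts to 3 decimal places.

In the reaction as written the Ga³⁺/Ga couple is reduced (cathode) and Ca²⁺/Ca is oxidized (anode), so E°cell = E°(Ga³⁺/Ga) − E°(Ca²⁺/Ca).
E°(Ca²⁺/Ca) = E°(cathode) − E°cell = −0.549 − (+2.322) = −2.871 V.

−2.871 V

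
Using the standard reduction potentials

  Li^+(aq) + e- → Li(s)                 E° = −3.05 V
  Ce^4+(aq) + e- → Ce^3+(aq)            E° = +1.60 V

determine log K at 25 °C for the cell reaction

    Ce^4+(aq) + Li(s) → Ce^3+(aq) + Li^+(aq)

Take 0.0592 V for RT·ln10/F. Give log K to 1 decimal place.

log K = 78.5

The Ce⁴⁺/Ce³⁺ couple is reduced (cathode); E°cell = +1.60 − (−3.05) = +4.65 V with n = 1.
At equilibrium E = 0, so log K = nE°cell / 0.0592 = (1)(+4.65) / 0.0592 = 78.5.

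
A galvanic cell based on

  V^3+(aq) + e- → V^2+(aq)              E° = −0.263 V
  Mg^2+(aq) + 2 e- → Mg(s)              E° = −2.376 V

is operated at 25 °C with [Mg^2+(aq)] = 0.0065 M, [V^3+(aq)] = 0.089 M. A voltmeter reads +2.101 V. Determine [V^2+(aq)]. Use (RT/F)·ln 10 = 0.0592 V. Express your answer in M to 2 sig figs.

The V³⁺/V²⁺ couple has the larger reduction potential, so it is the cathode: E°cell = −0.263 − (−2.376) = +2.113 V and n = 2.
Rearranging E = E° − (0.0592/n)·log Q gives log Q = 2(+2.113 − (+2.101))/0.0592 = 0.405.
Balancing electrons gives 2 V^3+(aq) + Mg(s) → 2 V^2+(aq) + Mg^2+(aq); thus Q = ([V^2+(aq)]^2·[Mg^2+(aq)]) / [V^3+(aq)]^2.
Solving for the unknown gives log [V^2+(aq)] = 0.245, so [V^2+(aq)] ≈ 1.8 M.

1.8 M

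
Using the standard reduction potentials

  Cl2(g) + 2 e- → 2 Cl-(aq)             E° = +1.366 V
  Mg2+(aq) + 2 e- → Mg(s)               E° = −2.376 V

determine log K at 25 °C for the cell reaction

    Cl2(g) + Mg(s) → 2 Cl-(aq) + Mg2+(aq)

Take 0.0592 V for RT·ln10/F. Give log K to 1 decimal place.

log K = 126.4

The Cl₂/Cl⁻ couple is reduced (cathode); E°cell = +1.366 − (−2.376) = +3.742 V with n = 2.
At equilibrium E = 0, so log K = nE°cell / 0.0592 = (2)(+3.742) / 0.0592 = 126.4.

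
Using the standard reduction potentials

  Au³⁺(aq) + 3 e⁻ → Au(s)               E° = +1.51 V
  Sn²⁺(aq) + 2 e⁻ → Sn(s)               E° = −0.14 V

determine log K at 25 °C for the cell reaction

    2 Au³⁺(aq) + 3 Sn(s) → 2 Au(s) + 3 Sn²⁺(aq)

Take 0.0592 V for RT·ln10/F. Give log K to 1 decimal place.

log K = 167.2

The Au³⁺/Au couple is reduced (cathode); E°cell = +1.51 − (−0.14) = +1.65 V with n = 6.
At equilibrium E = 0, so log K = nE°cell / 0.0592 = (6)(+1.65) / 0.0592 = 167.2.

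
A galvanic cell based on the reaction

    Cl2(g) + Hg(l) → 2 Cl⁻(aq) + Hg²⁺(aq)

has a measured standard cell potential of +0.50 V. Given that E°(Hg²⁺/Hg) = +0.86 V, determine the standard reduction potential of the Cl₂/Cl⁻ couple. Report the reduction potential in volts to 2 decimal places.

In the reaction as written the Cl₂/Cl⁻ couple is reduced (cathode) and Hg²⁺/Hg is oxidized (anode), so E°cell = E°(Cl₂/Cl⁻) − E°(Hg²⁺/Hg).
E°(Cl₂/Cl⁻) = E°cell + E°(anode) = +0.50 + (+0.86) = +1.36 V.

+1.36 V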